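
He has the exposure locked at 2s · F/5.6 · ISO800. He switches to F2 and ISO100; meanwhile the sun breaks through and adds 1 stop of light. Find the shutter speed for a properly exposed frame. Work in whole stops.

Scene light: 1 stop brighter.
Aperture: f/5.6 → f/4 → f/2.8 → f/2 — 3 stops wider (brighter).
ISO: 800 → 400 → 200 → 100 — 3 stops lower (darker).
Net so far: 1 stop brighter. Shutter speed: 2 → 1.

1 s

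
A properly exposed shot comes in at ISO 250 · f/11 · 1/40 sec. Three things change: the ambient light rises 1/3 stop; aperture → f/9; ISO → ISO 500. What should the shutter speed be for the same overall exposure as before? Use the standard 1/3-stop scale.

1/160s

Scene light: 1/3 stop brighter.
Aperture: f/11 → f/10 → f/9 — 2/3 stop larger aperture (brighter).
ISO: 250 → 320 → 400 → 500 — 1 stop higher (brighter).
Net so far: 2 stops brighter. Shutter speed: 1/40 → 1/50 → 1/60 → 1/80 → 1/100 → 1/125 → 1/160.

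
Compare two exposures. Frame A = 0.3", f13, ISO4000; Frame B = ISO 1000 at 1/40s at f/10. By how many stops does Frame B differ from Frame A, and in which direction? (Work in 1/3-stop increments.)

5 stops darker

Aperture: f/13 → f/11 → f/10 — 2/3 stop larger aperture (brighter).
Shutter speed: 0.3 → 1/4 → 1/5 → 1/6 → 1/8 → 1/10 → 1/13 → 1/15 → 1/20 → 1/25 → 1/30 → 1/40 — 3 2/3 stops shorter (darker).
ISO: 4000 → 3200 → 2500 → 2000 → 1600 → 1250 → 1000 — 2 stops lower (darker).
Net: +2/3 −3 2/3 −2 = −5 stops.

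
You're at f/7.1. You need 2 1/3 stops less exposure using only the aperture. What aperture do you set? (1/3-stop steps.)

f/16

Aperture: f/7.1 → f/8 → f/9 → f/10 → f/11 → f/13 → f/14 → f/16 — 2 1/3 stops stopped down (darker).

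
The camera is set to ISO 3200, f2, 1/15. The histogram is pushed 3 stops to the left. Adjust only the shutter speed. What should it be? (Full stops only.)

Underexposed by 3 stops → need 3 stops brighter.
Shutter speed: 1/15 → 1/8 → 1/4 → 1/2.

1/2s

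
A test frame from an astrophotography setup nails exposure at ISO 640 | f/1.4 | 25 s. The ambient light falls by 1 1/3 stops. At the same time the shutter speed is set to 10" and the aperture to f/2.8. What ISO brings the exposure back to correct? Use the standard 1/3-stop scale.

Scene light: 1 1/3 stops darker.
Shutter speed: 25 → 20 → 15 → 13 → 10 — 1 1/3 stops faster (darker).
Aperture: f/1.4 → f/1.6 → f/1.8 → f/2 → f/2.2 → f/2.5 → f/2.8 — 2 stops narrower (darker).
Net so far: 4 2/3 stops darker. ISO: 640 → 800 → 1000 → 1250 → 1600 → 2000 → 2500 → 3200 → 4000 → 5000 → 6400 → 8000 → 10000 → 12800 → 16000.

ISO 16000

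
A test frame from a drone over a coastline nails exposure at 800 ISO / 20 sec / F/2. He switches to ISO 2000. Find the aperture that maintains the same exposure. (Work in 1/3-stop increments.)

ISO: 800 → 1000 → 1250 → 1600 → 2000 — 1 1/3 stops higher (brighter).
Need 1 1/3 stops darker from the aperture: f/2 → f/2.2 → f/2.5 → f/2.8 → f/3.2.

f/3.2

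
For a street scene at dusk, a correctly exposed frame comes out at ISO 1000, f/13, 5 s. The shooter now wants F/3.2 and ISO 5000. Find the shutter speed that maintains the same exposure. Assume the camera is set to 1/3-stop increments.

Aperture: f/13 → f/11 → f/10 → f/9 → f/8 → f/7.1 → f/6.3 → f/5.6 → f/5 → f/4.5 → f/4 → f/3.5 → f/3.2 — 4 stops larger aperture (brighter).
ISO: 1000 → 1250 → 1600 → 2000 → 2500 → 3200 → 4000 → 5000 — 2 1/3 stops raised (brighter).
Net change so far: 6 1/3 stops brighter. Offset with the shutter speed: 5 → 4 → 3.2 → 2.5 → 2 → 1.6 → 1.3 → 1 → 0.8 → 0.6 → 0.5 → 0.4 → 0.3 → 1/4 → 1/5 → 1/6 → 1/8 → 1/10 → 1/13 → 1/15.

1/15s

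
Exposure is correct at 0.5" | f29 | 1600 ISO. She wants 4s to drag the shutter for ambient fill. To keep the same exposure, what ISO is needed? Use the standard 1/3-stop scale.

ISO 200

Shutter speed: 0.5 → 0.6 → 0.8 → 1 → 1.3 → 1.6 → 2 → 2.5 → 3.2 → 4 — 3 stops longer (brighter).
Need 3 stops darker from the ISO: 1600 → 1250 → 1000 → 800 → 640 → 500 → 400 → 320 → 250 → 200.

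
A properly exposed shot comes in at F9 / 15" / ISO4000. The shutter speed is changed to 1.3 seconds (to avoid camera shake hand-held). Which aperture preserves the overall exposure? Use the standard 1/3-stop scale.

f/2.5

Shutter speed: 15 → 13 → 10 → 8 → 6 → 5 → 4 → 3.2 → 2.5 → 2 → 1.6 → 1.3 — 3 2/3 stops shorter (darker).
Need 3 2/3 stops brighter from the aperture: f/9 → f/8 → f/7.1 → f/6.3 → f/5.6 → f/5 → f/4.5 → f/4 → f/3.5 → f/3.2 → f/2.8 → f/2.5.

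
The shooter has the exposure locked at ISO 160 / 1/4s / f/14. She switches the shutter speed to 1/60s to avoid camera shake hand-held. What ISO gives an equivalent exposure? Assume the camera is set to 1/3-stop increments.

ISO 2500

Shutter speed: 1/4 → 1/5 → 1/6 → 1/8 → 1/10 → 1/13 → 1/15 → 1/20 → 1/25 → 1/30 → 1/40 → 1/50 → 1/60 — 4 stops shorter (darker).
Need 4 stops brighter from the ISO: 160 → 200 → 250 → 320 → 400 → 500 → 640 → 800 → 1000 → 1250 → 1600 → 2000 → 2500.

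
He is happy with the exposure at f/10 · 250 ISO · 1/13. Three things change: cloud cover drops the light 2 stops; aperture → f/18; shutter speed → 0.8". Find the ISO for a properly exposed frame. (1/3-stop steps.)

ISO 320

Scene light: 2 stops darker.
Aperture: f/10 → f/11 → f/13 → f/14 → f/16 → f/18 — 1 2/3 stops narrower (darker).
Shutter speed: 1/13 → 1/10 → 1/8 → 1/6 → 1/5 → 1/4 → 0.3 → 0.4 → 0.5 → 0.6 → 0.8 — 3 1/3 stops slower (brighter).
Net so far: 1/3 stop darker. ISO: 250 → 320.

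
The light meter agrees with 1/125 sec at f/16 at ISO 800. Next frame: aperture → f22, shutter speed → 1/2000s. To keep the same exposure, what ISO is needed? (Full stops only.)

ISO 25600

Aperture: f/16 → f/22 — 1 stop stopped down (darker).
Shutter speed: 1/125 → 1/250 → 1/500 → 1/1000 → 1/2000 — 4 stops faster (darker).
Net change so far: 5 stops darker. Offset with the ISO: 800 → 1600 → 3200 → 6400 → 12800 → 25600.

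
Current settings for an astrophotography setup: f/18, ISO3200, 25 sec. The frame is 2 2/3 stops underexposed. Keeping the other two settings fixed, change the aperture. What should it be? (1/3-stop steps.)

Underexposed by 2 2/3 stops → need 2 2/3 stops brighter.
Aperture: f/18 → f/16 → f/14 → f/13 → f/11 → f/10 → f/9 → f/8 → f/7.1.

f/7.1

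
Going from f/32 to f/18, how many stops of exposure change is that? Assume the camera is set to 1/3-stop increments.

f/32 → f/29 → f/25 → f/22 → f/20 → f/18 — count the steps: 5 third-stops = 1 2/3 stops.

1 2/3 stops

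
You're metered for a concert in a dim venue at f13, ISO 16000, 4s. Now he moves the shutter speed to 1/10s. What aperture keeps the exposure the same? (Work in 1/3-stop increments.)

Shutter speed: 4 → 3.2 → 2.5 → 2 → 1.6 → 1.3 → 1 → 0.8 → 0.6 → 0.5 → 0.4 → 0.3 → 1/4 → 1/5 → 1/6 → 1/8 → 1/10 — 5 1/3 stops shorter (darker).
Need 5 1/3 stops brighter from the aperture: f/13 → f/11 → f/10 → f/9 → f/8 → f/7.1 → f/6.3 → f/5.6 → f/5 → f/4.5 → f/4 → f/3.5 → f/3.2 → f/2.8 → f/2.5 → f/2.2 → f/2.

f/2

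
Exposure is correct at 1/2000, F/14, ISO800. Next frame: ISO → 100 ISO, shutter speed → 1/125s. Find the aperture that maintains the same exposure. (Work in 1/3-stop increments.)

f/20

ISO: 800 → 640 → 500 → 400 → 320 → 250 → 200 → 160 → 125 → 100 — 3 stops lower (darker).
Shutter speed: 1/2000 → 1/1600 → 1/1250 → 1/1000 → 1/800 → 1/640 → 1/500 → 1/400 → 1/320 → 1/250 → 1/200 → 1/160 → 1/125 — 4 stops slower (brighter).
Net change so far: 1 stop brighter. Offset with the aperture: f/14 → f/16 → f/18 → f/20.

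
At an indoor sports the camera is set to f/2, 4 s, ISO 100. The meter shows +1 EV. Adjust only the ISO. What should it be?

ISO 50

Overexposed by 1 stop → need 1 stop darker.
ISO: 100 → 50.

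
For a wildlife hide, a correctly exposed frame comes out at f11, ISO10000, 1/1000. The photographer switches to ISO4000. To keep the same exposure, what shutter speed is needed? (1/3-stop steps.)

ISO: 10000 → 8000 → 6400 → 5000 → 4000 — 1 1/3 stops lower (darker).
Need 1 1/3 stops brighter from the shutter speed: 1/1000 → 1/800 → 1/640 → 1/500 → 1/400.

1/400s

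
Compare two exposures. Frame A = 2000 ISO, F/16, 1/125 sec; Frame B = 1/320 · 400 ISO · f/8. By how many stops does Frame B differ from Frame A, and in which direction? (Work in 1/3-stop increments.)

Aperture: f/16 → f/14 → f/13 → f/11 → f/10 → f/9 → f/8 — 2 stops larger aperture (brighter).
Shutter speed: 1/125 → 1/160 → 1/200 → 1/250 → 1/320 — 1 1/3 stops faster (darker).
ISO: 2000 → 1600 → 1250 → 1000 → 800 → 640 → 500 → 400 — 2 1/3 stops lower (darker).
Net: +2 −1 1/3 −2 1/3 = −1 2/3 stops.

1 2/3 stops darker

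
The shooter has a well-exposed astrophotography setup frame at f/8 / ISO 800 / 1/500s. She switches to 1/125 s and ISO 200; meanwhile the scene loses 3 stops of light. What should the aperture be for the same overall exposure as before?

Scene light: 3 stops darker.
Shutter speed: 1/500 → 1/250 → 1/125 — 2 stops slower (brighter).
ISO: 800 → 400 → 200 — 2 stops lower (darker).
Net so far: 3 stops darker. Aperture: f/8 → f/5.6 → f/4 → f/2.8.

f/2.8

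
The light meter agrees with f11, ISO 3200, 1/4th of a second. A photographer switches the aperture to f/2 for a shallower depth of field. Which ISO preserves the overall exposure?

Aperture: f/11 → f/8 → f/5.6 → f/4 → f/2.8 → f/2 — 5 stops opened up (brighter).
Need 5 stops darker from the ISO: 3200 → 1600 → 800 → 400 → 200 → 100.

ISO 100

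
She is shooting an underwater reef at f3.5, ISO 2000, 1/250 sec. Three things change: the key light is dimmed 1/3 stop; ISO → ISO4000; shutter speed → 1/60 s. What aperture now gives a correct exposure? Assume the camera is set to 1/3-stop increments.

Scene light: 1/3 stop darker.
ISO: 2000 → 2500 → 3200 → 4000 — 1 stop raised (brighter).
Shutter speed: 1/250 → 1/200 → 1/160 → 1/125 → 1/100 → 1/80 → 1/60 — 2 stops longer (brighter).
Net so far: 2 2/3 stops brighter. Aperture: f/3.5 → f/4 → f/4.5 → f/5 → f/5.6 → f/6.3 → f/7.1 → f/8 → f/9.

f/9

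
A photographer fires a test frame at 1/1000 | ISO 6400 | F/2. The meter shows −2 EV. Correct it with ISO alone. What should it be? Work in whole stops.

Underexposed by 2 stops → need 2 stops brighter.
ISO: 6400 → 12800 → 25600.

ISO 25600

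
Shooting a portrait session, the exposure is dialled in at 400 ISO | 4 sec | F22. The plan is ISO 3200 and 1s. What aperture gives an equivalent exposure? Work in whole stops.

ISO: 400 → 800 → 1600 → 3200 — 3 stops higher (brighter).
Shutter speed: 4 → 2 → 1 — 2 stops shorter (darker).
Net change so far: 1 stop brighter. Offset with the aperture: f/22 → f/32.

f/32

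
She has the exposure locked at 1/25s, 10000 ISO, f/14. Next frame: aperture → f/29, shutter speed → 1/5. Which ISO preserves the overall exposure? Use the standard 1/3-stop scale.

Aperture: f/14 → f/16 → f/18 → f/20 → f/22 → f/25 → f/29 — 2 stops stopped down (darker).
Shutter speed: 1/25 → 1/20 → 1/15 → 1/13 → 1/10 → 1/8 → 1/6 → 1/5 — 2 1/3 stops slower (brighter).
Net change so far: 1/3 stop brighter. Offset with the ISO: 10000 → 8000.

ISO 8000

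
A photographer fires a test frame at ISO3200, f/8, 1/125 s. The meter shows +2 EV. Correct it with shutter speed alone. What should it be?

1/500s

Overexposed by 2 stops → need 2 stops darker.
Shutter speed: 1/125 → 1/250 → 1/500.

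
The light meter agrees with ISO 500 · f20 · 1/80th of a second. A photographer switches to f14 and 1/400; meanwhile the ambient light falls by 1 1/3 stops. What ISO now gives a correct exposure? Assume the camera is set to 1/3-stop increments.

Scene light: 1 1/3 stops darker.
Aperture: f/20 → f/18 → f/16 → f/14 — 1 stop larger aperture (brighter).
Shutter speed: 1/80 → 1/100 → 1/125 → 1/160 → 1/200 → 1/250 → 1/320 → 1/400 — 2 1/3 stops faster (darker).
Net so far: 2 2/3 stops darker. ISO: 500 → 640 → 800 → 1000 → 1250 → 1600 → 2000 → 2500 → 3200.

ISO 3200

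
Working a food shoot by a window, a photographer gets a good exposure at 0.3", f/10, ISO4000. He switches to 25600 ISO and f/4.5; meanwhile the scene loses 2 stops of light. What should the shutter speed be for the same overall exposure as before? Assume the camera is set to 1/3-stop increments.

Scene light: 2 stops darker.
ISO: 4000 → 5000 → 6400 → 8000 → 10000 → 12800 → 16000 → 20000 → 25600 — 2 2/3 stops higher (brighter).
Aperture: f/10 → f/9 → f/8 → f/7.1 → f/6.3 → f/5.6 → f/5 → f/4.5 — 2 1/3 stops larger aperture (brighter).
Net so far: 3 stops brighter. Shutter speed: 0.3 → 1/4 → 1/5 → 1/6 → 1/8 → 1/10 → 1/13 → 1/15 → 1/20 → 1/25.

1/25s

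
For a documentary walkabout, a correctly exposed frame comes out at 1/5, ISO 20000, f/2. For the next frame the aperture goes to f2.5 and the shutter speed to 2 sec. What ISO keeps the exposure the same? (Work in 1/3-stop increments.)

ISO 3200

Aperture: f/2 → f/2.2 → f/2.5 — 2/3 stop stopped down (darker).
Shutter speed: 1/5 → 1/4 → 0.3 → 0.4 → 0.5 → 0.6 → 0.8 → 1 → 1.3 → 1.6 → 2 — 3 1/3 stops slower (brighter).
Net change so far: 2 2/3 stops brighter. Offset with the ISO: 20000 → 16000 → 12800 → 10000 → 8000 → 6400 → 5000 → 4000 → 3200.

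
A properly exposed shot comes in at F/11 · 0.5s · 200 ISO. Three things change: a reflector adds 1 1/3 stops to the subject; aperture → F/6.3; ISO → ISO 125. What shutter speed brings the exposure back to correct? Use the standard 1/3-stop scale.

Scene light: 1 1/3 stops brighter.
Aperture: f/11 → f/10 → f/9 → f/8 → f/7.1 → f/6.3 — 1 2/3 stops larger aperture (brighter).
ISO: 200 → 160 → 125 — 2/3 stop dropped (darker).
Net so far: 2 1/3 stops brighter. Shutter speed: 0.5 → 0.4 → 0.3 → 1/4 → 1/5 → 1/6 → 1/8 → 1/10.

1/10s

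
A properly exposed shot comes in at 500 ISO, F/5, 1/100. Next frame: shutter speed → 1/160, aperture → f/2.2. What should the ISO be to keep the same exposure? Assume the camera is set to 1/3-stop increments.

ISO 160

Shutter speed: 1/100 → 1/125 → 1/160 — 2/3 stop faster (darker).
Aperture: f/5 → f/4.5 → f/4 → f/3.5 → f/3.2 → f/2.8 → f/2.5 → f/2.2 — 2 1/3 stops larger aperture (brighter).
Net change so far: 1 2/3 stops brighter. Offset with the ISO: 500 → 400 → 320 → 250 → 200 → 160.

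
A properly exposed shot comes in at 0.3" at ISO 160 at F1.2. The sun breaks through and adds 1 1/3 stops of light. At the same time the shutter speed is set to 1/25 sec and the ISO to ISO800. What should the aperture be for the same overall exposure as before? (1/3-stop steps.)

f/1.6

Scene light: 1 1/3 stops brighter.
Shutter speed: 0.3 → 1/4 → 1/5 → 1/6 → 1/8 → 1/10 → 1/13 → 1/15 → 1/20 → 1/25 — 3 stops faster (darker).
ISO: 160 → 200 → 250 → 320 → 400 → 500 → 640 → 800 — 2 1/3 stops higher (brighter).
Net so far: 2/3 stop brighter. Aperture: f/1.2 → f/1.4 → f/1.6.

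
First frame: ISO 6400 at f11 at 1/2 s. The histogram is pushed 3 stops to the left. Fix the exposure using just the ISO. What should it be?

ISO 51200

Underexposed by 3 stops → need 3 stops brighter.
ISO: 6400 → 12800 → 25600 → 51200.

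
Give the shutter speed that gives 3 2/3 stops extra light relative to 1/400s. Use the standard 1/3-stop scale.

Shutter speed: 1/400 → 1/320 → 1/250 → 1/200 → 1/160 → 1/125 → 1/100 → 1/80 → 1/60 → 1/50 → 1/40 → 1/30 — 3 2/3 stops longer (brighter).

1/30s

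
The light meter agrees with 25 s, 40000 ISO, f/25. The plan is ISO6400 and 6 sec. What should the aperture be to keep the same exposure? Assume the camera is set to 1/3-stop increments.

ISO: 40000 → 32000 → 25600 → 20000 → 16000 → 12800 → 10000 → 8000 → 6400 — 2 2/3 stops dropped (darker).
Shutter speed: 25 → 20 → 15 → 13 → 10 → 8 → 6 — 2 stops shorter (darker).
Net change so far: 4 2/3 stops darker. Offset with the aperture: f/25 → f/22 → f/20 → f/18 → f/16 → f/14 → f/13 → f/11 → f/10 → f/9 → f/8 → f/7.1 → f/6.3 → f/5.6 → f/5.

f/5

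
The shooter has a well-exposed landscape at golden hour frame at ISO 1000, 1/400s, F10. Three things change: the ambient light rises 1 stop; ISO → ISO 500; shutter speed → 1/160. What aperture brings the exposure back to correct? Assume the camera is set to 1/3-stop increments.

Scene light: 1 stop brighter.
ISO: 1000 → 800 → 640 → 500 — 1 stop dropped (darker).
Shutter speed: 1/400 → 1/320 → 1/250 → 1/200 → 1/160 — 1 1/3 stops longer (brighter).
Net so far: 1 1/3 stops brighter. Aperture: f/10 → f/11 → f/13 → f/14 → f/16.

f/16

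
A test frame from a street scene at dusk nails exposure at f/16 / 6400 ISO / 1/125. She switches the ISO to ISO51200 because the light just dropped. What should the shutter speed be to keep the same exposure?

1/1000s

ISO: 6400 → 12800 → 25600 → 51200 — 3 stops raised (brighter).
Need 3 stops darker from the shutter speed: 1/125 → 1/250 → 1/500 → 1/1000.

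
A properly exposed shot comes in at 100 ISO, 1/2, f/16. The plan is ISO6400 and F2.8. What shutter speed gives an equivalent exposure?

1/4000s

ISO: 100 → 200 → 400 → 800 → 1600 → 3200 → 6400 — 6 stops higher (brighter).
Aperture: f/16 → f/11 → f/8 → f/5.6 → f/4 → f/2.8 — 5 stops wider (brighter).
Net change so far: 11 stops brighter. Offset with the shutter speed: 1/2 → 1/4 → 1/8 → 1/15 → 1/30 → 1/60 → 1/125 → 1/250 → 1/500 → 1/1000 → 1/2000 → 1/4000.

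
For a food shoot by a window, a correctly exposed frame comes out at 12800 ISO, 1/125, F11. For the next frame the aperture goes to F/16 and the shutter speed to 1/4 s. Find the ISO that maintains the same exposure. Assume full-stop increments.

ISO 800

Aperture: f/11 → f/16 — 1 stop smaller aperture (darker).
Shutter speed: 1/125 → 1/60 → 1/30 → 1/15 → 1/8 → 1/4 — 5 stops slower (brighter).
Net change so far: 4 stops brighter. Offset with the ISO: 12800 → 6400 → 3200 → 1600 → 800.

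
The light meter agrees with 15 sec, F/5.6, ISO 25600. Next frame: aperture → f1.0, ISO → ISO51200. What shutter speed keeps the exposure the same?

Aperture: f/5.6 → f/4 → f/2.8 → f/2 → f/1.4 → f/1.0 — 5 stops wider (brighter).
ISO: 25600 → 51200 — 1 stop raised (brighter).
Net change so far: 6 stops brighter. Offset with the shutter speed: 15 → 8 → 4 → 2 → 1 → 1/2 → 1/4.

1/4s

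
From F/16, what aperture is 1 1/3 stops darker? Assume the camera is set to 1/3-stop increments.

f/25

Aperture: f/16 → f/18 → f/20 → f/22 → f/25 — 1 1/3 stops smaller aperture (darker).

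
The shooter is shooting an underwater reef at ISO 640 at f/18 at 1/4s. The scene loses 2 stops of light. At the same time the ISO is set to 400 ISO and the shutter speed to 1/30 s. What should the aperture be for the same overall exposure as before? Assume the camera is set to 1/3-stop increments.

Scene light: 2 stops darker.
ISO: 640 → 500 → 400 — 2/3 stop lower (darker).
Shutter speed: 1/4 → 1/5 → 1/6 → 1/8 → 1/10 → 1/13 → 1/15 → 1/20 → 1/25 → 1/30 — 3 stops faster (darker).
Net so far: 5 2/3 stops darker. Aperture: f/18 → f/16 → f/14 → f/13 → f/11 → f/10 → f/9 → f/8 → f/7.1 → f/6.3 → f/5.6 → f/5 → f/4.5 → f/4 → f/3.5 → f/3.2 → f/2.8 → f/2.5.

f/2.5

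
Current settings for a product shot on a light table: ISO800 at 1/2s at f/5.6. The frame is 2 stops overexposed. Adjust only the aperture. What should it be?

Overexposed by 2 stops → need 2 stops darker.
Aperture: f/5.6 → f/8 → f/11.

f/11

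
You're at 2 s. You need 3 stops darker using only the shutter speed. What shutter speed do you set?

1/4s

Shutter speed: 2 → 1 → 1/2 → 1/4 — 3 stops shorter (darker).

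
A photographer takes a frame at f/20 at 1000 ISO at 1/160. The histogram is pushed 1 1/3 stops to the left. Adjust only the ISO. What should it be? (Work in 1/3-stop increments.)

Underexposed by 1 1/3 stops → need 1 1/3 stops brighter.
ISO: 1000 → 1250 → 1600 → 2000 → 2500.

ISO 2500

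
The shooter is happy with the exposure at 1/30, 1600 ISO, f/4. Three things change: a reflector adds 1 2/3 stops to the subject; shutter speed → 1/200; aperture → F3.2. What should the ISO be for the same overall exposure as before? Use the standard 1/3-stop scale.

ISO 2000

Scene light: 1 2/3 stops brighter.
Shutter speed: 1/30 → 1/40 → 1/50 → 1/60 → 1/80 → 1/100 → 1/125 → 1/160 → 1/200 — 2 2/3 stops shorter (darker).
Aperture: f/4 → f/3.5 → f/3.2 — 2/3 stop larger aperture (brighter).
Net so far: 1/3 stop darker. ISO: 1600 → 2000.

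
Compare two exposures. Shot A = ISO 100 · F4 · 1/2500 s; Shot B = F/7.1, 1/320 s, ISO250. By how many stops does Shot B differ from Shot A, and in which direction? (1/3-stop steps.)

2 2/3 stops brighter

Aperture: f/4 → f/4.5 → f/5 → f/5.6 → f/6.3 → f/7.1 — 1 2/3 stops stopped down (darker).
Shutter speed: 1/2500 → 1/2000 → 1/1600 → 1/1250 → 1/1000 → 1/800 → 1/640 → 1/500 → 1/400 → 1/320 — 3 stops slower (brighter).
ISO: 100 → 125 → 160 → 200 → 250 — 1 1/3 stops raised (brighter).
Net: −1 2/3 +3 +1 1/3 = +2 2/3 stops.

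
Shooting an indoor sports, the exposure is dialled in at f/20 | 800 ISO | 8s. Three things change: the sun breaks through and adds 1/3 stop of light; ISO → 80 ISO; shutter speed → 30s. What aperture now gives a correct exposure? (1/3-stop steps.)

Scene light: 1/3 stop brighter.
ISO: 800 → 640 → 500 → 400 → 320 → 250 → 200 → 160 → 125 → 100 → 80 — 3 1/3 stops lower (darker).
Shutter speed: 8 → 10 → 13 → 15 → 20 → 25 → 30 — 2 stops longer (brighter).
Net so far: 1 stop darker. Aperture: f/20 → f/18 → f/16 → f/14.

f/14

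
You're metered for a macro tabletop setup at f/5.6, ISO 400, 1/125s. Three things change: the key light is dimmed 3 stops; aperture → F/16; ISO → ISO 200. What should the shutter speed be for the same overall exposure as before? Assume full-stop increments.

Scene light: 3 stops darker.
Aperture: f/5.6 → f/8 → f/11 → f/16 — 3 stops smaller aperture (darker).
ISO: 400 → 200 — 1 stop dropped (darker).
Net so far: 7 stops darker. Shutter speed: 1/125 → 1/60 → 1/30 → 1/15 → 1/8 → 1/4 → 1/2 → 1.

1 s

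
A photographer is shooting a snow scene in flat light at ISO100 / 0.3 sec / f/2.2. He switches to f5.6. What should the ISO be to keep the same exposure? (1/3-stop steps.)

ISO 640

Aperture: f/2.2 → f/2.5 → f/2.8 → f/3.2 → f/3.5 → f/4 → f/4.5 → f/5 → f/5.6 — 2 2/3 stops stopped down (darker).
Need 2 2/3 stops brighter from the ISO: 100 → 125 → 160 → 200 → 250 → 320 → 400 → 500 → 640.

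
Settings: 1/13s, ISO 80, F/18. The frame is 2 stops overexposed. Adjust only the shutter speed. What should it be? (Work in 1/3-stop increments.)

1/50s

Overexposed by 2 stops → need 2 stops darker.
Shutter speed: 1/13 → 1/15 → 1/20 → 1/25 → 1/30 → 1/40 → 1/50.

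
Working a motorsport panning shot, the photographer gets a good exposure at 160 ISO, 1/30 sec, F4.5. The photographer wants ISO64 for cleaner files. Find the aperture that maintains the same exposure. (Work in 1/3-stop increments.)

ISO: 160 → 125 → 100 → 80 → 64 — 1 1/3 stops dropped (darker).
Need 1 1/3 stops brighter from the aperture: f/4.5 → f/4 → f/3.5 → f/3.2 → f/2.8.

f/2.8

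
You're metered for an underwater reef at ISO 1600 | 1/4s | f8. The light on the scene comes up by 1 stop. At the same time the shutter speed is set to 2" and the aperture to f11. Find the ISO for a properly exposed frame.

ISO 200

Scene light: 1 stop brighter.
Shutter speed: 1/4 → 1/2 → 1 → 2 — 3 stops longer (brighter).
Aperture: f/8 → f/11 — 1 stop stopped down (darker).
Net so far: 3 stops brighter. ISO: 1600 → 800 → 400 → 200.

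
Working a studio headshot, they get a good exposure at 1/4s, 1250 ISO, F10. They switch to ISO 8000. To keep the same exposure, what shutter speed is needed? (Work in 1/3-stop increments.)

1/25s

ISO: 1250 → 1600 → 2000 → 2500 → 3200 → 4000 → 5000 → 6400 → 8000 — 2 2/3 stops higher (brighter).
Need 2 2/3 stops darker from the shutter speed: 1/4 → 1/5 → 1/6 → 1/8 → 1/10 → 1/13 → 1/15 → 1/20 → 1/25.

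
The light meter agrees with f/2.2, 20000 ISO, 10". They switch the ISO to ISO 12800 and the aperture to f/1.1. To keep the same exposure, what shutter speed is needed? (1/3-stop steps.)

4 s

ISO: 20000 → 16000 → 12800 — 2/3 stop dropped (darker).
Aperture: f/2.2 → f/2 → f/1.8 → f/1.6 → f/1.4 → f/1.2 → f/1.1 — 2 stops wider (brighter).
Net change so far: 1 1/3 stops brighter. Offset with the shutter speed: 10 → 8 → 6 → 5 → 4.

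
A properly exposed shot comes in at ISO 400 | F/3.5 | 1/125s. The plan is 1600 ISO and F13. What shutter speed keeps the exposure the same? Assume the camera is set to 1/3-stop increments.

ISO: 400 → 500 → 640 → 800 → 1000 → 1250 → 1600 — 2 stops higher (brighter).
Aperture: f/3.5 → f/4 → f/4.5 → f/5 → f/5.6 → f/6.3 → f/7.1 → f/8 → f/9 → f/10 → f/11 → f/13 — 3 2/3 stops narrower (darker).
Net change so far: 1 2/3 stops darker. Offset with the shutter speed: 1/125 → 1/100 → 1/80 → 1/60 → 1/50 → 1/40.

1/40s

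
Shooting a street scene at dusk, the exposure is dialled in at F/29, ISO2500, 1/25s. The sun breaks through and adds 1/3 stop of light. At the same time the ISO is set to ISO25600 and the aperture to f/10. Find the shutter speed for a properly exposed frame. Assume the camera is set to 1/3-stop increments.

1/2500s

Scene light: 1/3 stop brighter.
ISO: 2500 → 3200 → 4000 → 5000 → 6400 → 8000 → 10000 → 12800 → 16000 → 20000 → 25600 — 3 1/3 stops raised (brighter).
Aperture: f/29 → f/25 → f/22 → f/20 → f/18 → f/16 → f/14 → f/13 → f/11 → f/10 — 3 stops wider (brighter).
Net so far: 6 2/3 stops brighter. Shutter speed: 1/25 → 1/30 → 1/40 → 1/50 → 1/60 → 1/80 → 1/100 → 1/125 → 1/160 → 1/200 → 1/250 → 1/320 → 1/400 → 1/500 → 1/640 → 1/800 → 1/1000 → 1/1250 → 1/1600 → 1/2000 → 1/2500.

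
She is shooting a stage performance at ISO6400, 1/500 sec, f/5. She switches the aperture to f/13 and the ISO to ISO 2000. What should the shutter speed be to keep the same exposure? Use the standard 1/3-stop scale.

Aperture: f/5 → f/5.6 → f/6.3 → f/7.1 → f/8 → f/9 → f/10 → f/11 → f/13 — 2 2/3 stops smaller aperture (darker).
ISO: 6400 → 5000 → 4000 → 3200 → 2500 → 2000 — 1 2/3 stops dropped (darker).
Net change so far: 4 1/3 stops darker. Offset with the shutter speed: 1/500 → 1/400 → 1/320 → 1/250 → 1/200 → 1/160 → 1/125 → 1/100 → 1/80 → 1/60 → 1/50 → 1/40 → 1/30 → 1/25.

1/25s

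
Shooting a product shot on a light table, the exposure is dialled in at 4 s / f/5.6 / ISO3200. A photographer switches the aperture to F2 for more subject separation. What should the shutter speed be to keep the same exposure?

1/2s

Aperture: f/5.6 → f/4 → f/2.8 → f/2 — 3 stops wider (brighter).
Need 3 stops darker from the shutter speed: 4 → 2 → 1 → 1/2.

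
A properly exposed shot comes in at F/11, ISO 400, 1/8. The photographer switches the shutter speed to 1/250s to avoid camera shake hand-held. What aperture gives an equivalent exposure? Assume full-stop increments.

Shutter speed: 1/8 → 1/15 → 1/30 → 1/60 → 1/125 → 1/250 — 5 stops shorter (darker).
Need 5 stops brighter from the aperture: f/11 → f/8 → f/5.6 → f/4 → f/2.8 → f/2.

f/2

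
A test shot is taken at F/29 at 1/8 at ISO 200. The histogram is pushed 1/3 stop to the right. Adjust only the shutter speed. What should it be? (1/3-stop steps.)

Overexposed by 1/3 stop → need 1/3 stop darker.
Shutter speed: 1/8 → 1/10.

1/10s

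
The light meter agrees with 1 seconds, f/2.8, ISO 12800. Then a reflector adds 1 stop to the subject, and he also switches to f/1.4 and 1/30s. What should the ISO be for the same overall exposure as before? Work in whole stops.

ISO 51200

Scene light: 1 stop brighter.
Aperture: f/2.8 → f/2 → f/1.4 — 2 stops larger aperture (brighter).
Shutter speed: 1 → 1/2 → 1/4 → 1/8 → 1/15 → 1/30 — 5 stops faster (darker).
Net so far: 2 stops darker. ISO: 12800 → 25600 → 51200.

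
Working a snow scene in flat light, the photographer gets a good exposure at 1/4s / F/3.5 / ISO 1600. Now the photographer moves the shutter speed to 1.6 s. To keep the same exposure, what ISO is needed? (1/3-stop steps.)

Shutter speed: 1/4 → 0.3 → 0.4 → 0.5 → 0.6 → 0.8 → 1 → 1.3 → 1.6 — 2 2/3 stops slower (brighter).
Need 2 2/3 stops darker from the ISO: 1600 → 1250 → 1000 → 800 → 640 → 500 → 400 → 320 → 250.

ISO 250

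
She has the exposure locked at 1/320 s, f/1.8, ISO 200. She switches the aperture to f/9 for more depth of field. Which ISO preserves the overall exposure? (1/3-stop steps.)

ISO 5000

Aperture: f/1.8 → f/2 → f/2.2 → f/2.5 → f/2.8 → f/3.2 → f/3.5 → f/4 → f/4.5 → f/5 → f/5.6 → f/6.3 → f/7.1 → f/8 → f/9 — 4 2/3 stops smaller aperture (darker).
Need 4 2/3 stops brighter from the ISO: 200 → 250 → 320 → 400 → 500 → 640 → 800 → 1000 → 1250 → 1600 → 2000 → 2500 → 3200 → 4000 → 5000.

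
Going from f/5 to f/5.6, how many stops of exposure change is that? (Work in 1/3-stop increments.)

1/3 stop

f/5 → f/5.6 — count the steps: 1 third-stops = 1/3 stop.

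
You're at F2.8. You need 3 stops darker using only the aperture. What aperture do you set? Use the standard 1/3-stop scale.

Aperture: f/2.8 → f/3.2 → f/3.5 → f/4 → f/4.5 → f/5 → f/5.6 → f/6.3 → f/7.1 → f/8 — 3 stops narrower (darker).

f/8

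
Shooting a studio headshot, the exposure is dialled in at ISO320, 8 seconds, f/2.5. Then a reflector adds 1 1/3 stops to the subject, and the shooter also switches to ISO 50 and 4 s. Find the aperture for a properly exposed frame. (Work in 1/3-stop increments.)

Scene light: 1 1/3 stops brighter.
ISO: 320 → 250 → 200 → 160 → 125 → 100 → 80 → 64 → 50 — 2 2/3 stops dropped (darker).
Shutter speed: 8 → 6 → 5 → 4 — 1 stop faster (darker).
Net so far: 2 1/3 stops darker. Aperture: f/2.5 → f/2.2 → f/2 → f/1.8 → f/1.6 → f/1.4 → f/1.2 → f/1.1.

f/1.1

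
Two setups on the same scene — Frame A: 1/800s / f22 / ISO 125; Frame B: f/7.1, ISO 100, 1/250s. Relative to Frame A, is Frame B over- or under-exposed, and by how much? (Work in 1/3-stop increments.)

Aperture: f/22 → f/20 → f/18 → f/16 → f/14 → f/13 → f/11 → f/10 → f/9 → f/8 → f/7.1 — 3 1/3 stops larger aperture (brighter).
Shutter speed: 1/800 → 1/640 → 1/500 → 1/400 → 1/320 → 1/250 — 1 2/3 stops longer (brighter).
ISO: 125 → 100 — 1/3 stop dropped (darker).
Net: +3 1/3 +1 2/3 −1/3 = +4 2/3 stops.

4 2/3 stops brighter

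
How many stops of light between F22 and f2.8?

6 stops

f/22 → f/16 → f/11 → f/8 → f/5.6 → f/4 → f/2.8 — count the steps: 6 stops.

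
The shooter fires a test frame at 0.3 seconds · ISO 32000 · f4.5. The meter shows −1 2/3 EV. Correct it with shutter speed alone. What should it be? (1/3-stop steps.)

Underexposed by 1 2/3 stops → need 1 2/3 stops brighter.
Shutter speed: 0.3 → 0.4 → 0.5 → 0.6 → 0.8 → 1.

1 s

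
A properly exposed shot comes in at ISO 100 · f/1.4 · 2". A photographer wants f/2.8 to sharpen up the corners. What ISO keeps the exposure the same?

ISO 400

Aperture: f/1.4 → f/2 → f/2.8 — 2 stops stopped down (darker).
Need 2 stops brighter from the ISO: 100 → 200 → 400.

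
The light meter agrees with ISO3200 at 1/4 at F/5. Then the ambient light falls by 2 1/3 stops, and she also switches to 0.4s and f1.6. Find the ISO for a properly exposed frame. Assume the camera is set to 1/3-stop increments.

Scene light: 2 1/3 stops darker.
Shutter speed: 1/4 → 0.3 → 0.4 — 2/3 stop slower (brighter).
Aperture: f/5 → f/4.5 → f/4 → f/3.5 → f/3.2 → f/2.8 → f/2.5 → f/2.2 → f/2 → f/1.8 → f/1.6 — 3 1/3 stops wider (brighter).
Net so far: 1 2/3 stops brighter. ISO: 3200 → 2500 → 2000 → 1600 → 1250 → 1000.

ISO 1000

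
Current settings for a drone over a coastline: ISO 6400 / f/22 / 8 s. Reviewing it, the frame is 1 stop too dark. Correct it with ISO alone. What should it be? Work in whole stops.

Underexposed by 1 stop → need 1 stop brighter.
ISO: 6400 → 12800.

ISO 12800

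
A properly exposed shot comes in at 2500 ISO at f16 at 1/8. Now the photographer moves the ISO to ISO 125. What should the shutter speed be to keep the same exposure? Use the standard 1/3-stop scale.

2.5 s

ISO: 2500 → 2000 → 1600 → 1250 → 1000 → 800 → 640 → 500 → 400 → 320 → 250 → 200 → 160 → 125 — 4 1/3 stops dropped (darker).
Need 4 1/3 stops brighter from the shutter speed: 1/8 → 1/6 → 1/5 → 1/4 → 0.3 → 0.4 → 0.5 → 0.6 → 0.8 → 1 → 1.3 → 1.6 → 2 → 2.5.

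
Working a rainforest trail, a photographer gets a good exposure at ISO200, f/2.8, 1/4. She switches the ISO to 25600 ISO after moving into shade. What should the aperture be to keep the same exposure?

ISO: 200 → 400 → 800 → 1600 → 3200 → 6400 → 12800 → 25600 — 7 stops higher (brighter).
Need 7 stops darker from the aperture: f/2.8 → f/4 → f/5.6 → f/8 → f/11 → f/16 → f/22 → f/32.

f/32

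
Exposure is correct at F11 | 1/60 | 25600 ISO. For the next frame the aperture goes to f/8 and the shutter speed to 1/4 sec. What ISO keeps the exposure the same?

Aperture: f/11 → f/8 — 1 stop opened up (brighter).
Shutter speed: 1/60 → 1/30 → 1/15 → 1/8 → 1/4 — 4 stops longer (brighter).
Net change so far: 5 stops brighter. Offset with the ISO: 25600 → 12800 → 6400 → 3200 → 1600 → 800.

ISO 800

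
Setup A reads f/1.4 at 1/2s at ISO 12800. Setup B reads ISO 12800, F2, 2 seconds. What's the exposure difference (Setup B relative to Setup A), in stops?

Aperture: f/1.4 → f/2 — 1 stop stopped down (darker).
Shutter speed: 1/2 → 1 → 2 — 2 stops longer (brighter).
ISO: unchanged.
Net: −1 +2 = +1 stop.

1 stop brighter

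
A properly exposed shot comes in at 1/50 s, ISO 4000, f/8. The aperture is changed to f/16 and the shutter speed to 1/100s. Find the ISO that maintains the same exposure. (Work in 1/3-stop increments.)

ISO 32000

Aperture: f/8 → f/9 → f/10 → f/11 → f/13 → f/14 → f/16 — 2 stops smaller aperture (darker).
Shutter speed: 1/50 → 1/60 → 1/80 → 1/100 — 1 stop faster (darker).
Net change so far: 3 stops darker. Offset with the ISO: 4000 → 5000 → 6400 → 8000 → 10000 → 12800 → 16000 → 20000 → 25600 → 32000.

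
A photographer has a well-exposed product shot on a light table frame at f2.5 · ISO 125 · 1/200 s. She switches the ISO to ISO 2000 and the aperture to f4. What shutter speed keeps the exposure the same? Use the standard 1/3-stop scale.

1/1250s

ISO: 125 → 160 → 200 → 250 → 320 → 400 → 500 → 640 → 800 → 1000 → 1250 → 1600 → 2000 — 4 stops higher (brighter).
Aperture: f/2.5 → f/2.8 → f/3.2 → f/3.5 → f/4 — 1 1/3 stops stopped down (darker).
Net change so far: 2 2/3 stops brighter. Offset with the shutter speed: 1/200 → 1/250 → 1/320 → 1/400 → 1/500 → 1/640 → 1/800 → 1/1000 → 1/1250.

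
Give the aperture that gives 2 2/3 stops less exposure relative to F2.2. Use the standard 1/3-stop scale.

f/5.6

Aperture: f/2.2 → f/2.5 → f/2.8 → f/3.2 → f/3.5 → f/4 → f/4.5 → f/5 → f/5.6 — 2 2/3 stops stopped down (darker).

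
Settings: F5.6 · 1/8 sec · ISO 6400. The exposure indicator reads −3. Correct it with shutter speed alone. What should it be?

1 s

Underexposed by 3 stops → need 3 stops brighter.
Shutter speed: 1/8 → 1/4 → 1/2 → 1.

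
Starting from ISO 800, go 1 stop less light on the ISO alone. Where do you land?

ISO: 800 → 400 — 1 stop dropped (darker).

ISO 400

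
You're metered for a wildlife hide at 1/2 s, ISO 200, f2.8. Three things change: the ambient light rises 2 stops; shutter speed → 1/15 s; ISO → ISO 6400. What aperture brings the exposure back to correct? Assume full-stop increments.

f/11

Scene light: 2 stops brighter.
Shutter speed: 1/2 → 1/4 → 1/8 → 1/15 — 3 stops shorter (darker).
ISO: 200 → 400 → 800 → 1600 → 3200 → 6400 — 5 stops raised (brighter).
Net so far: 4 stops brighter. Aperture: f/2.8 → f/4 → f/5.6 → f/8 → f/11.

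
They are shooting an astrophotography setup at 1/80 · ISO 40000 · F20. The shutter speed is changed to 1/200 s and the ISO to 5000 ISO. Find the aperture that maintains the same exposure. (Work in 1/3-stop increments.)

f/4.5

Shutter speed: 1/80 → 1/100 → 1/125 → 1/160 → 1/200 — 1 1/3 stops faster (darker).
ISO: 40000 → 32000 → 25600 → 20000 → 16000 → 12800 → 10000 → 8000 → 6400 → 5000 — 3 stops dropped (darker).
Net change so far: 4 1/3 stops darker. Offset with the aperture: f/20 → f/18 → f/16 → f/14 → f/13 → f/11 → f/10 → f/9 → f/8 → f/7.1 → f/6.3 → f/5.6 → f/5 → f/4.5.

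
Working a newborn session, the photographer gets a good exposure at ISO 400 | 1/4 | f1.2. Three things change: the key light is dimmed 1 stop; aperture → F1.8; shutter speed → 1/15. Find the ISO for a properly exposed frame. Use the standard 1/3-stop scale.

ISO 6400

Scene light: 1 stop darker.
Aperture: f/1.2 → f/1.4 → f/1.6 → f/1.8 — 1 stop smaller aperture (darker).
Shutter speed: 1/4 → 1/5 → 1/6 → 1/8 → 1/10 → 1/13 → 1/15 — 2 stops shorter (darker).
Net so far: 4 stops darker. ISO: 400 → 500 → 640 → 800 → 1000 → 1250 → 1600 → 2000 → 2500 → 3200 → 4000 → 5000 → 6400.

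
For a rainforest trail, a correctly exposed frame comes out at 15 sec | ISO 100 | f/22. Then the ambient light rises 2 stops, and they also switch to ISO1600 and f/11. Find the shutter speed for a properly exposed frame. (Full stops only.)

Scene light: 2 stops brighter.
ISO: 100 → 200 → 400 → 800 → 1600 — 4 stops higher (brighter).
Aperture: f/22 → f/16 → f/11 — 2 stops wider (brighter).
Net so far: 8 stops brighter. Shutter speed: 15 → 8 → 4 → 2 → 1 → 1/2 → 1/4 → 1/8 → 1/15.

1/15s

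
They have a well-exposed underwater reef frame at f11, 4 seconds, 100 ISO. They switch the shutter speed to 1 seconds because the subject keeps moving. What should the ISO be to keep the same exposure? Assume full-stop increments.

ISO 400

Shutter speed: 4 → 2 → 1 — 2 stops shorter (darker).
Need 2 stops brighter from the ISO: 100 → 200 → 400.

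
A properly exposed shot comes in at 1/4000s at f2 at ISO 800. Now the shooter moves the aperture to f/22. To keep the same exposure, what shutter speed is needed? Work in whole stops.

1/30s

Aperture: f/2 → f/2.8 → f/4 → f/5.6 → f/8 → f/11 → f/16 → f/22 — 7 stops smaller aperture (darker).
Need 7 stops brighter from the shutter speed: 1/4000 → 1/2000 → 1/1000 → 1/500 → 1/250 → 1/125 → 1/60 → 1/30.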